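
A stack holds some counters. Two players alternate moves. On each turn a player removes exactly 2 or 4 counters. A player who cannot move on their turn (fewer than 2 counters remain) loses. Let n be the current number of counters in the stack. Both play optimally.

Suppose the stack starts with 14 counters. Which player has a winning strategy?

The first player wins.

Use the standard recursion: the mover loses at a terminal position; elsewhere, the mover wins exactly when some move hands the opponent an L position.
n=0: no move → L
n=1: no move → L
n=2: can move to 0, which is L ⇒ W
n=3: can move to 1, which is L ⇒ W
n=4: can move to 0, which is L ⇒ W
n=5: can move to 1, which is L ⇒ W
n=6: moves to 4(W), 2(W); every one is W ⇒ L
n=7: moves to 5(W), 3(W); every one is W ⇒ L
n=8: can move to 6, which is L ⇒ W
n=9: can move to 7, which is L ⇒ W
n=10: can move to 6, which is L ⇒ W
n=11: can move to 7, which is L ⇒ W
n=12: moves to 10(W), 8(W); every one is W ⇒ L
n=13: moves to 11(W), 9(W); every one is W ⇒ L
n=14: can move to 12, which is L ⇒ W
The starting position 14 is W: the player to move should remove 2, leaving 12, handing over an L position.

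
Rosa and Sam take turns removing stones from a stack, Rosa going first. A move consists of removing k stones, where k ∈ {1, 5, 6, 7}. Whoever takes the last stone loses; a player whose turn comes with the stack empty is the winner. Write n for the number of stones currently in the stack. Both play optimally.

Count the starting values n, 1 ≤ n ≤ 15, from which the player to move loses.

Classify positions by backward induction: terminal positions (no move available) are W. From any other position, the mover wins iff some move reaches an L.
n=0: no move; the opponent has just taken the last stone and therefore loses → W
n=1: the only move is to 0(W), a W ⇒ L
n=2: can move to 1, which is L ⇒ W
n=3: the only move is to 2(W), a W ⇒ L
n=4: can move to 3, which is L ⇒ W
n=5: moves to 4(W), 0(W); every one is W ⇒ L
n=6: can move to 5, which is L ⇒ W
n=7: can move to 1, which is L ⇒ W
n=8: can move to 3, which is L ⇒ W
n=9: can move to 3, which is L ⇒ W
n=10: can move to 5, which is L ⇒ W
n=11: can move to 5, which is L ⇒ W
n=12: can move to 5, which is L ⇒ W
n=13: moves to 12(W), 8(W), 7(W), 6(W); every one is W ⇒ L
n=14: can move to 13, which is L ⇒ W
n=15: moves to 14(W), 10(W), 9(W), 8(W); every one is W ⇒ L
L entries with 1 ≤ n ≤ 15 (the range starts at n=1): n = 1, 3, 5, 13, 15; that makes 5.

5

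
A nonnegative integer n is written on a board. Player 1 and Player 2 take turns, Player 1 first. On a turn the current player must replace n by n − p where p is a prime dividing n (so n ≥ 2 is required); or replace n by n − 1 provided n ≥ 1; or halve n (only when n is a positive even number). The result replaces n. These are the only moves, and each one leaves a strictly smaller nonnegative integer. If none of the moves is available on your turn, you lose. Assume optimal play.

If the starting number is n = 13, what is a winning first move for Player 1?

Move to 0.

Positions with no move are L. A position that does have a move is losing for the player to move precisely when every available move leads to a winning position for the opponent. Fill in the labels:
n=0: no move → L
n=1: →0(L), so W
n=2: →0(L), so W
n=3: →0(L), so W
n=4: →2(W), 3(W) — all W, so L
n=5: →0(L), so W
n=6: →4(L), so W
n=7: →0(L), so W
n=8: →4(L), so W
n=9: →6(W), 8(W) — all W, so L
n=10: →9(L), so W
n=11: →0(L), so W
n=12: →9(L), so W
n=13: →0(L), so W
From 13, the L positions reachable in one move are: 0.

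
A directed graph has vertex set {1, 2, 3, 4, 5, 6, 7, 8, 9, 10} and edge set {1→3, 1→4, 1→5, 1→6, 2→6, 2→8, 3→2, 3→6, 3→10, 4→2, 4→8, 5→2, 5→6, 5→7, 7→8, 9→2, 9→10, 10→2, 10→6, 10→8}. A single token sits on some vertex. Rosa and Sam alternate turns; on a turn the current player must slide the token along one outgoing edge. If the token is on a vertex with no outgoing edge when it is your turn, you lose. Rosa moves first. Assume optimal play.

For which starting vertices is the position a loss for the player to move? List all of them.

6, 8, 9

Build the W/L table. Terminal = L. A non-terminal position is W if it has a move to some L; otherwise it is L.
Every edge goes from a vertex to one that appears earlier in the order 6, 8, 2, 4, 7, 5, 10, 3, 1, 9, so processing vertices in that order labels each vertex after all of its successors.
6: no outgoing edge → L
8: no outgoing edge → L
2: W (go to 8, an L position)
4: W (go to 8, an L position)
7: W (go to 8, an L position)
5: W (go to 6, an L position)
10: W (go to 8, an L position)
3: W (go to 6, an L position)
1: W (go to 6, an L position)
9: L (options 10(W), 2(W) are all W)
The losing starting vertices are exactly the entries labelled L in this table (3 of them).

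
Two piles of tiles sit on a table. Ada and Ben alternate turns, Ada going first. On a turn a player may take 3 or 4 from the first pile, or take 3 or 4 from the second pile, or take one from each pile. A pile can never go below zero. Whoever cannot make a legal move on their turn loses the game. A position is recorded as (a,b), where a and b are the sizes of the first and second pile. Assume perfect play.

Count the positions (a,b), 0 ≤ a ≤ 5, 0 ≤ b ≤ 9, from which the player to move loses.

21

Compute win/loss labels from the base case upward. A position with no move is L. Any other position is W if it can reach an L in one move, else L.
Every move lowers a or b (never raises either), so fill the grid row by row in increasing a, and left to right within a row: each cell's successors are then already labelled.
      b=0  b=1  b=2  b=3  b=4  b=5  b=6  b=7  b=8  b=9
a=0:    L    L    L    W    W    W    W    L    L    L
a=1:    L    W    W    W    W    L    L    L    W    W
a=2:    L    W    L    W    W    W    W    W    W    L
a=3:    W    W    W    W    L    L    L    W    W    W
a=4:    W    W    W    L    L    W    W    W    W    W
a=5:    W    L    W    L    W    W    W    W    L    W
Cells with no legal move (terminal, hence L): (0,0), (0,1), (0,2), (1,0), (2,0).
The remaining L cells, each justified by listing all of its moves:
(0,7): L (options (0,4)(W), (0,3)(W) are all W)
(0,8): L (options (0,5)(W), (0,4)(W) are all W)
(0,9): L (options (0,6)(W), (0,5)(W) are all W)
(1,5): L (options (1,2)(W), (1,1)(W), (0,4)(W) are all W)
(1,6): L (options (1,3)(W), (1,2)(W), (0,5)(W) are all W)
(1,7): L (options (1,4)(W), (1,3)(W), (0,6)(W) are all W)
(2,2): L (sole option (1,1)(W) is W)
(2,9): L (options (2,6)(W), (2,5)(W), (1,8)(W) are all W)
(3,4): L (options (0,4)(W), (3,1)(W), (3,0)(W), (2,3)(W) are all W)
(3,5): L (options (0,5)(W), (3,2)(W), (3,1)(W), (2,4)(W) are all W)
(3,6): L (options (0,6)(W), (3,3)(W), (3,2)(W), (2,5)(W) are all W)
(4,3): L (options (1,3)(W), (0,3)(W), (4,0)(W), (3,2)(W) are all W)
(4,4): L (options (1,4)(W), (0,4)(W), (4,1)(W), (4,0)(W), (3,3)(W) are all W)
(5,1): L (options (2,1)(W), (1,1)(W), (4,0)(W) are all W)
(5,3): L (options (2,3)(W), (1,3)(W), (5,0)(W), (4,2)(W) are all W)
(5,8): L (options (2,8)(W), (1,8)(W), (5,5)(W), (5,4)(W), (4,7)(W) are all W)
Every other cell has at least one move into one of the L cells above, so it is W.
L cells per row: a=0: 6, a=1: 4, a=2: 3, a=3: 3, a=4: 2, a=5: 3; total 21.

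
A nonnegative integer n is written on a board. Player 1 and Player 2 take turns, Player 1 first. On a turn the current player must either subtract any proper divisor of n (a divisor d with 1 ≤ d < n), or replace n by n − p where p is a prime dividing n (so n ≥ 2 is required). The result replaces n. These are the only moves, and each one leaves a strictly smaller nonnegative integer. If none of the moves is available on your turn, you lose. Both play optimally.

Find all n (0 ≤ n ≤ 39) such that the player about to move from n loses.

0, 1, 4, 9, 14, 20, 26, 32, 35, 38

Work bottom-up. With no move the player to move loses. Otherwise the position is W if at least one move leads to an L position for the opponent, and L if every move leads to a W.
n=0: no move → L
n=1: no move → L
n=2: reaches L-position 0 → W
n=3: reaches L-position 0 → W
n=4: only reaches 2(W), 3(W), all W → L
n=5: reaches L-position 0 → W
n=6: reaches L-position 4 → W
n=7: reaches L-position 0 → W
n=8: reaches L-position 4 → W
n=9: only reaches 6(W), 8(W), all W → L
n=10: reaches L-position 9 → W
n=11: reaches L-position 0 → W
n=12: reaches L-position 9 → W
n=13: reaches L-position 0 → W
n=14: only reaches 7(W), 12(W), 13(W), all W → L
n=15: reaches L-position 14 → W
n=16: reaches L-position 14 → W
n=17: reaches L-position 0 → W
n=18: reaches L-position 9 → W
n=19: reaches L-position 0 → W
n=20: only reaches 10(W), 15(W), 16(W), 18(W), 19(W), all W → L
n=21: reaches L-position 14 → W
n=22: reaches L-position 20 → W
n=23: reaches L-position 0 → W
n=24: reaches L-position 20 → W
n=25: reaches L-position 20 → W
n=26: only reaches 13(W), 24(W), 25(W), all W → L
n=27: reaches L-position 26 → W
n=28: reaches L-position 14 → W
n=29: reaches L-position 0 → W
n=30: reaches L-position 20 → W
n=31: reaches L-position 0 → W
n=32: only reaches 16(W), 24(W), 28(W), 30(W), 31(W), all W → L
n=33: reaches L-position 32 → W
n=34: reaches L-position 32 → W
n=35: only reaches 28(W), 30(W), 34(W), all W → L
n=36: reaches L-position 32 → W
n=37: reaches L-position 0 → W
n=38: only reaches 19(W), 36(W), 37(W), all W → L
n=39: reaches L-position 26 → W
Reading off the rows marked L gives the requested list; there are 10 such values of n.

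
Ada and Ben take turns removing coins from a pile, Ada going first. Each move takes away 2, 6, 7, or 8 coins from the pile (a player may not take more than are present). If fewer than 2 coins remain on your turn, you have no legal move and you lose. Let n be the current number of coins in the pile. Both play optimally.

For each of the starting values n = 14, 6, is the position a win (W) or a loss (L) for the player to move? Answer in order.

Work bottom-up. With no move the player to move loses. Otherwise the position is W if at least one move leads to an L position for the opponent, and L if every move leads to a W.
n=0: no move → L
n=1: no move → L
n=2: →0(L), so W
n=3: →1(L), so W
n=4: →2(W) only, which is W, so L
n=5: →3(W) only, which is W, so L
n=6: →4(L), so W
n=7: →5(L), so W
n=8: →1(L), so W
n=9: →1(L), so W
n=10: →4(L), so W
n=11: →5(L), so W
n=12: →5(L), so W
n=13: →5(L), so W
n=14: →12(W), 8(W), 7(W), 6(W) — all W, so L

14: L, 6: W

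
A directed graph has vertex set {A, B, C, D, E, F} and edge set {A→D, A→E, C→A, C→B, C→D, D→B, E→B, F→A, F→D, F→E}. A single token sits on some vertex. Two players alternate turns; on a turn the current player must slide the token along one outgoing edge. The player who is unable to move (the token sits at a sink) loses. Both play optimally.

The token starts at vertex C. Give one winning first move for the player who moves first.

Move to A.

Label each position W (a win for the player to move) or L (a loss). A position with no legal move is L; any other position is W exactly when some move reaches an L, and L when every move reaches a W.
Every edge goes from a vertex to one that appears earlier in the order B, D, E, A, C, F, so processing vertices in that order labels each vertex after all of its successors.
B: no outgoing edge → L
D: can move to B, which is L ⇒ W
E: can move to B, which is L ⇒ W
A: moves to E(W), D(W); every one is W ⇒ L
C: can move to A, which is L ⇒ W
F: can move to A, which is L ⇒ W
From C, the L positions reachable in one move are: A, B. Any move reaching one of these is winning.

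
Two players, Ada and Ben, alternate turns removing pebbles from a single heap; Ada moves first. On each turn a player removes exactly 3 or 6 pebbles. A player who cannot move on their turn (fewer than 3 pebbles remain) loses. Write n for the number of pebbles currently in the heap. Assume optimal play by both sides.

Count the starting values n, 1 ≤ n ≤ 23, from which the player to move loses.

8

Classify positions by backward induction: terminal positions (no move available) are L. From any other position, the mover wins iff some move reaches an L.
n=0: no move → L
n=1: no move → L
n=2: no move → L
n=3: can move to 0, which is L ⇒ W
n=4: can move to 1, which is L ⇒ W
n=5: can move to 2, which is L ⇒ W
n=6: can move to 0, which is L ⇒ W
n=7: can move to 1, which is L ⇒ W
n=8: can move to 2, which is L ⇒ W
n=9: moves to 6(W), 3(W); every one is W ⇒ L
n=10: moves to 7(W), 4(W); every one is W ⇒ L
n=11: moves to 8(W), 5(W); every one is W ⇒ L
n=12: can move to 9, which is L ⇒ W
n=13: can move to 10, which is L ⇒ W
n=14: can move to 11, which is L ⇒ W
n=15: can move to 9, which is L ⇒ W
n=16: can move to 10, which is L ⇒ W
n=17: can move to 11, which is L ⇒ W
n=18: moves to 15(W), 12(W); every one is W ⇒ L
n=19: moves to 16(W), 13(W); every one is W ⇒ L
n=20: moves to 17(W), 14(W); every one is W ⇒ L
n=21: can move to 18, which is L ⇒ W
n=22: can move to 19, which is L ⇒ W
n=23: can move to 20, which is L ⇒ W
L entries with 1 ≤ n ≤ 23 (n=0 is outside the asked range and is not counted): n = 1, 2, 9, 10, 11, 18, 19, 20; that makes 8.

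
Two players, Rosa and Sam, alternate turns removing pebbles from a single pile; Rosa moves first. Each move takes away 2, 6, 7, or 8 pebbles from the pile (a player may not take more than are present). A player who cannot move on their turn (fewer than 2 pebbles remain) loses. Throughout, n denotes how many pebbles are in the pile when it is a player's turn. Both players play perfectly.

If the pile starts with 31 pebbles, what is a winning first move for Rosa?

Classify positions by backward induction: terminal positions (no move available) are L. From any other position, the mover wins iff some move reaches an L.
n=0: no move → L
n=1: no move → L
n=2: reaches L-position 0 → W
n=3: reaches L-position 1 → W
n=4: only reaches 2(W), which is W → L
n=5: only reaches 3(W), which is W → L
n=6: reaches L-position 4 → W
n=7: reaches L-position 5 → W
n=8: reaches L-position 1 → W
n=9: reaches L-position 1 → W
n=10: reaches L-position 4 → W
n=11: reaches L-position 5 → W
n=12: reaches L-position 5 → W
n=13: reaches L-position 5 → W
n=14: only reaches 12(W), 8(W), 7(W), 6(W), all W → L
n=15: only reaches 13(W), 9(W), 8(W), 7(W), all W → L
n=16: reaches L-position 14 → W
n=17: reaches L-position 15 → W
n=18: only reaches 16(W), 12(W), 11(W), 10(W), all W → L
n=19: only reaches 17(W), 13(W), 12(W), 11(W), all W → L
n=20: reaches L-position 18 → W
n=21: reaches L-position 19 → W
n=22: reaches L-position 15 → W
n=23: reaches L-position 15 → W
n=24: reaches L-position 18 → W
n=25: reaches L-position 19 → W
n=26: reaches L-position 19 → W
n=27: reaches L-position 19 → W
n=28: only reaches 26(W), 22(W), 21(W), 20(W), all W → L
n=29: only reaches 27(W), 23(W), 22(W), 21(W), all W → L
n=30: reaches L-position 28 → W
n=31: reaches L-position 29 → W
From 31, the L positions reachable in one move are: 29.

Remove 2, leaving 29.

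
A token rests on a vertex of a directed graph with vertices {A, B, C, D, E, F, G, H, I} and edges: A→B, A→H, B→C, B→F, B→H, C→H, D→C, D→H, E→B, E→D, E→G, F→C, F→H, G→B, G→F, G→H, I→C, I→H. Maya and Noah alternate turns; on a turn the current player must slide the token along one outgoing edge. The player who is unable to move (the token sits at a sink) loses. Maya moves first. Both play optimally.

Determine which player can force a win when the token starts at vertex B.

Maya wins.

Classify positions by backward induction: terminal positions (no move available) are L. From any other position, the mover wins iff some move reaches an L.
Every edge goes from a vertex to one that appears earlier in the order H, C, F, B, G, D, E, I, A, so processing vertices in that order labels each vertex after all of its successors.
H: no outgoing edge → L
C: →H(L), so W
F: →H(L), so W
B: →H(L), so W
G: →H(L), so W
D: →H(L), so W
E: →D(W), G(W), B(W) — all W, so L
I: →H(L), so W
A: →H(L), so W
From B Maya can move to H, reaching an L position.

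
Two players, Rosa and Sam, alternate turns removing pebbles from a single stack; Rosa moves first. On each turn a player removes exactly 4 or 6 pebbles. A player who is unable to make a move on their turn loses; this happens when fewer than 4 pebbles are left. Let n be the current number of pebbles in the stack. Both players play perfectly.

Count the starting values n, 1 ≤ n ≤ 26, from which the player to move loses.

11

Label each position W (a win for the player to move) or L (a loss). A position with no legal move is L; any other position is W exactly when some move reaches an L, and L when every move reaches a W.
n=0: no move → L
n=1: no move → L
n=2: no move → L
n=3: no move → L
n=4: reaches L-position 0 → W
n=5: reaches L-position 1 → W
n=6: reaches L-position 2 → W
n=7: reaches L-position 3 → W
n=8: reaches L-position 2 → W
n=9: reaches L-position 3 → W
n=10: only reaches 6(W), 4(W), all W → L
n=11: only reaches 7(W), 5(W), all W → L
n=12: only reaches 8(W), 6(W), all W → L
n=13: only reaches 9(W), 7(W), all W → L
n=14: reaches L-position 10 → W
n=15: reaches L-position 11 → W
n=16: reaches L-position 12 → W
n=17: reaches L-position 13 → W
n=18: reaches L-position 12 → W
n=19: reaches L-position 13 → W
n=20: only reaches 16(W), 14(W), all W → L
n=21: only reaches 17(W), 15(W), all W → L
n=22: only reaches 18(W), 16(W), all W → L
n=23: only reaches 19(W), 17(W), all W → L
n=24: reaches L-position 20 → W
n=25: reaches L-position 21 → W
n=26: reaches L-position 22 → W
L entries with 1 ≤ n ≤ 26 (n=0 is outside the asked range and is not counted): n = 1, 2, 3, 10, 11, 12, 13, 20, 21, 22, 23; that makes 11.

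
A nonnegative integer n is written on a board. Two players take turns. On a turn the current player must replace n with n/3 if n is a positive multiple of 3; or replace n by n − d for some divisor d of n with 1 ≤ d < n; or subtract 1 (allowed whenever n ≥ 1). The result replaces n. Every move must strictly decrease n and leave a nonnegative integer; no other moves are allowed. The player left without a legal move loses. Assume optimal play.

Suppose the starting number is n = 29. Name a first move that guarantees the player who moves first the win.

Compute win/loss labels from the base case upward. A position with no move is L. Any other position is W if it can reach an L in one move, else L.
n=0: no move → L
n=1: W (go to 0, an L position)
n=2: L (sole option 1(W) is W)
n=3: W (go to 2, an L position)
n=4: W (go to 2, an L position)
n=5: L (sole option 4(W) is W)
n=6: W (go to 2, an L position)
n=7: L (sole option 6(W) is W)
n=8: W (go to 7, an L position)
n=9: L (options 3(W), 6(W), 8(W) are all W)
n=10: W (go to 5, an L position)
n=11: L (sole option 10(W) is W)
n=12: W (go to 9, an L position)
n=13: L (sole option 12(W) is W)
n=14: W (go to 7, an L position)
n=15: W (go to 5, an L position)
n=16: L (options 8(W), 12(W), 14(W), 15(W) are all W)
n=17: W (go to 16, an L position)
n=18: W (go to 9, an L position)
n=19: L (sole option 18(W) is W)
n=20: W (go to 16, an L position)
n=21: W (go to 7, an L position)
n=22: W (go to 11, an L position)
n=23: L (sole option 22(W) is W)
n=24: W (go to 16, an L position)
n=25: L (options 20(W), 24(W) are all W)
n=26: W (go to 13, an L position)
n=27: W (go to 9, an L position)
n=28: L (options 14(W), 21(W), 24(W), 26(W), 27(W) are all W)
n=29: W (go to 28, an L position)
From 29, the L positions reachable in one move are: 28.

Move to 28.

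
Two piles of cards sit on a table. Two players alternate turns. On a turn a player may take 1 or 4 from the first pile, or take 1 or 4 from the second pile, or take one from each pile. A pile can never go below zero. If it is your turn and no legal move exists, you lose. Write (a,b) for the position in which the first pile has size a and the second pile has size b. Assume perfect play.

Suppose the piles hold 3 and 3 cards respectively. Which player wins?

Use the standard recursion: the mover loses at a terminal position; elsewhere, the mover wins exactly when some move hands the opponent an L position.
No move ever increases a pile, so every position that can arise here has a ≤ 3 and b ≤ 3; it is enough to label the cells with 0 ≤ a ≤ 3 and 0 ≤ b ≤ 3.
Every move lowers a or b (never raises either), so fill the grid row by row in increasing a, and left to right within a row: each cell's successors are then already labelled.
      b=0  b=1  b=2  b=3
a=0:    L    W    L    W
a=1:    W    W    W    W
a=2:    L    W    L    W
a=3:    W    W    W    W
Cells with no legal move (terminal, hence L): (0,0).
The remaining L cells, each justified by listing all of its moves:
(0,2): L (sole option (0,1)(W) is W)
(2,0): L (sole option (1,0)(W) is W)
(2,2): L (options (1,2)(W), (2,1)(W), (1,1)(W) are all W)
Every other cell has at least one move into one of the L cells above, so it is W.
From (3,3) the player to move can move to (2,2), reaching an L position.

The first player wins.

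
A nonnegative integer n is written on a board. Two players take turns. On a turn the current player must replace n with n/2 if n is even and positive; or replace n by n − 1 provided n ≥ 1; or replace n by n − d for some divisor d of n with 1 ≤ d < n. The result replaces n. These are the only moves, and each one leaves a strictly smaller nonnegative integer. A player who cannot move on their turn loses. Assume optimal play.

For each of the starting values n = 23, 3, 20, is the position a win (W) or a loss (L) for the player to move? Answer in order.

23: L, 3: W, 20: W

Build the W/L table. Terminal = L. A non-terminal position is W if it has a move to some L; otherwise it is L.
n=0: no move → L
n=1: reaches L-position 0 → W
n=2: only reaches 1(W), which is W → L
n=3: reaches L-position 2 → W
n=4: reaches L-position 2 → W
n=5: only reaches 4(W), which is W → L
n=6: reaches L-position 5 → W
n=7: only reaches 6(W), which is W → L
n=8: reaches L-position 7 → W
n=9: only reaches 6(W), 8(W), all W → L
n=10: reaches L-position 5 → W
n=11: only reaches 10(W), which is W → L
n=12: reaches L-position 9 → W
n=13: only reaches 12(W), which is W → L
n=14: reaches L-position 7 → W
n=15: only reaches 10(W), 12(W), 14(W), all W → L
n=16: reaches L-position 15 → W
n=17: only reaches 16(W), which is W → L
n=18: reaches L-position 9 → W
n=19: only reaches 18(W), which is W → L
n=20: reaches L-position 15 → W
n=21: only reaches 14(W), 18(W), 20(W), all W → L
n=22: reaches L-position 11 → W
n=23: only reaches 22(W), which is W → L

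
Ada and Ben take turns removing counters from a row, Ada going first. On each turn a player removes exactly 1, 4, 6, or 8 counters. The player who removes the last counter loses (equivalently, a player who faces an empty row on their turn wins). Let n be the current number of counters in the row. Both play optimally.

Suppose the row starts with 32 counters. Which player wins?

Ben wins.

Compute win/loss labels from the base case upward. A position with no move is W. Any other position is W if it can reach an L in one move, else L.
n=0: no move; the opponent has just taken the last counter and therefore loses → W
n=1: only reaches 0(W), which is W → L
n=2: reaches L-position 1 → W
n=3: only reaches 2(W), which is W → L
n=4: reaches L-position 3 → W
n=5: reaches L-position 1 → W
n=6: only reaches 5(W), 2(W), 0(W), all W → L
n=7: reaches L-position 6 → W
n=8: only reaches 7(W), 4(W), 2(W), 0(W), all W → L
n=9: reaches L-position 8 → W
n=10: reaches L-position 6 → W
n=11: reaches L-position 3 → W
n=12: reaches L-position 8 → W
n=13: only reaches 12(W), 9(W), 7(W), 5(W), all W → L
n=14: reaches L-position 13 → W
n=15: only reaches 14(W), 11(W), 9(W), 7(W), all W → L
n=16: reaches L-position 15 → W
n=17: reaches L-position 13 → W
n=18: only reaches 17(W), 14(W), 12(W), 10(W), all W → L
n=19: reaches L-position 18 → W
n=20: only reaches 19(W), 16(W), 14(W), 12(W), all W → L
n=21: reaches L-position 20 → W
n=22: reaches L-position 18 → W
n=23: reaches L-position 15 → W
n=24: reaches L-position 20 → W
n=25: only reaches 24(W), 21(W), 19(W), 17(W), all W → L
n=26: reaches L-position 25 → W
n=27: only reaches 26(W), 23(W), 21(W), 19(W), all W → L
n=28: reaches L-position 27 → W
n=29: reaches L-position 25 → W
n=30: only reaches 29(W), 26(W), 24(W), 22(W), all W → L
n=31: reaches L-position 30 → W
n=32: only reaches 31(W), 28(W), 26(W), 24(W), all W → L
The starting position 32 is L: whatever Ada does, the opponent receives a W position.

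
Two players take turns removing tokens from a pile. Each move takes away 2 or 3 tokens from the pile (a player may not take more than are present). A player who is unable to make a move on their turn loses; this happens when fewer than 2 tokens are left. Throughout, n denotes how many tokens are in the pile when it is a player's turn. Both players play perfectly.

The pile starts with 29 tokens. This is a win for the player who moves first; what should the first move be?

Remove 3, leaving 26.

Use the standard recursion: the mover loses at a terminal position; elsewhere, the mover wins exactly when some move hands the opponent an L position.
n=0: no move → L
n=1: no move → L
n=2: can move to 0, which is L ⇒ W
n=3: can move to 1, which is L ⇒ W
n=4: can move to 1, which is L ⇒ W
n=5: moves to 3(W), 2(W); every one is W ⇒ L
n=6: moves to 4(W), 3(W); every one is W ⇒ L
n=7: can move to 5, which is L ⇒ W
n=8: can move to 6, which is L ⇒ W
n=9: can move to 6, which is L ⇒ W
n=10: moves to 8(W), 7(W); every one is W ⇒ L
n=11: moves to 9(W), 8(W); every one is W ⇒ L
n=12: can move to 10, which is L ⇒ W
n=13: can move to 11, which is L ⇒ W
n=14: can move to 11, which is L ⇒ W
n=15: moves to 13(W), 12(W); every one is W ⇒ L
n=16: moves to 14(W), 13(W); every one is W ⇒ L
n=17: can move to 15, which is L ⇒ W
n=18: can move to 16, which is L ⇒ W
n=19: can move to 16, which is L ⇒ W
n=20: moves to 18(W), 17(W); every one is W ⇒ L
n=21: moves to 19(W), 18(W); every one is W ⇒ L
n=22: can move to 20, which is L ⇒ W
n=23: can move to 21, which is L ⇒ W
n=24: can move to 21, which is L ⇒ W
n=25: moves to 23(W), 22(W); every one is W ⇒ L
n=26: moves to 24(W), 23(W); every one is W ⇒ L
n=27: can move to 25, which is L ⇒ W
n=28: can move to 26, which is L ⇒ W
n=29: can move to 26, which is L ⇒ W
From 29, the L positions reachable in one move are: 26.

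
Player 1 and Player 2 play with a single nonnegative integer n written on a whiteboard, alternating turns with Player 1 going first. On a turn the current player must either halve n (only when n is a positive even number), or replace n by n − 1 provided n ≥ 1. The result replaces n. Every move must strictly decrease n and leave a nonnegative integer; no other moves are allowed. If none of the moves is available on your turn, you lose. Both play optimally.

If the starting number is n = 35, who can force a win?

Build the W/L table. Terminal = L. A non-terminal position is W if it has a move to some L; otherwise it is L.
n=0: no move → L
n=1: W (go to 0, an L position)
n=2: L (sole option 1(W) is W)
n=3: W (go to 2, an L position)
n=4: W (go to 2, an L position)
n=5: L (sole option 4(W) is W)
n=6: W (go to 5, an L position)
n=7: L (sole option 6(W) is W)
n=8: W (go to 7, an L position)
n=9: L (sole option 8(W) is W)
n=10: W (go to 5, an L position)
n=11: L (sole option 10(W) is W)
n=12: W (go to 11, an L position)
n=13: L (sole option 12(W) is W)
n=14: W (go to 7, an L position)
n=15: L (sole option 14(W) is W)
n=16: W (go to 15, an L position)
n=17: L (sole option 16(W) is W)
n=18: W (go to 9, an L position)
n=19: L (sole option 18(W) is W)
n=20: W (go to 19, an L position)
n=21: L (sole option 20(W) is W)
n=22: W (go to 11, an L position)
n=23: L (sole option 22(W) is W)
n=24: W (go to 23, an L position)
n=25: L (sole option 24(W) is W)
n=26: W (go to 13, an L position)
n=27: L (sole option 26(W) is W)
n=28: W (go to 27, an L position)
n=29: L (sole option 28(W) is W)
n=30: W (go to 15, an L position)
n=31: L (sole option 30(W) is W)
n=32: W (go to 31, an L position)
n=33: L (sole option 32(W) is W)
n=34: W (go to 17, an L position)
n=35: L (sole option 34(W) is W)
Every move from 35 reaches a W position, so the mover loses.

Player 2 wins.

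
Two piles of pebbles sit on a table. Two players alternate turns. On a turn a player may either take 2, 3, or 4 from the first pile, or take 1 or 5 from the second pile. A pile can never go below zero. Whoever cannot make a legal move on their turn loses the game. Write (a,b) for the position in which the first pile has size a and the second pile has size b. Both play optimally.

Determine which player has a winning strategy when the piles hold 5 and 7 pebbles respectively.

Label each position W (a win for the player to move) or L (a loss). A position with no legal move is L; any other position is W exactly when some move reaches an L, and L when every move reaches a W.
No move ever increases a pile, so every position that can arise here has a ≤ 5 and b ≤ 7; it is enough to label the cells with 0 ≤ a ≤ 5 and 0 ≤ b ≤ 7.
Every move lowers a or b (never raises either), so fill the grid row by row in increasing a, and left to right within a row: each cell's successors are then already labelled.
      b=0  b=1  b=2  b=3  b=4  b=5  b=6  b=7
a=0:    L    W    L    W    L    W    L    W
a=1:    L    W    L    W    L    W    L    W
a=2:    W    L    W    L    W    L    W    L
a=3:    W    L    W    L    W    L    W    L
a=4:    W    W    W    W    W    W    W    W
a=5:    W    W    W    W    W    W    W    W
Cells with no legal move (terminal, hence L): (0,0), (1,0).
The remaining L cells, each justified by listing all of its moves:
(0,2): L (sole option (0,1)(W) is W)
(0,4): L (sole option (0,3)(W) is W)
(0,6): L (options (0,5)(W), (0,1)(W) are all W)
(1,2): L (sole option (1,1)(W) is W)
(1,4): L (sole option (1,3)(W) is W)
(1,6): L (options (1,5)(W), (1,1)(W) are all W)
(2,1): L (options (0,1)(W), (2,0)(W) are all W)
(2,3): L (options (0,3)(W), (2,2)(W) are all W)
(2,5): L (options (0,5)(W), (2,4)(W), (2,0)(W) are all W)
(2,7): L (options (0,7)(W), (2,6)(W), (2,2)(W) are all W)
(3,1): L (options (1,1)(W), (0,1)(W), (3,0)(W) are all W)
(3,3): L (options (1,3)(W), (0,3)(W), (3,2)(W) are all W)
(3,5): L (options (1,5)(W), (0,5)(W), (3,4)(W), (3,0)(W) are all W)
(3,7): L (options (1,7)(W), (0,7)(W), (3,6)(W), (3,2)(W) are all W)
Every other cell has at least one move into one of the L cells above, so it is W.
From (5,7) the player to move can move to (3,7), reaching an L position.

The first player wins.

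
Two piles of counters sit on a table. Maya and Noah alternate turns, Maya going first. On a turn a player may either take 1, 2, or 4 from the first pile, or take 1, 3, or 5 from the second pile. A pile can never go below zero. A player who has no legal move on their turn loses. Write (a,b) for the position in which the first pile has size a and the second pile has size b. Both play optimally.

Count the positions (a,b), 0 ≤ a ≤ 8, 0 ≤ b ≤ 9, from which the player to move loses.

30

Label each position W (a win for the player to move) or L (a loss). A position with no legal move is L; any other position is W exactly when some move reaches an L, and L when every move reaches a W.
Every move lowers a or b (never raises either), so fill the grid row by row in increasing a, and left to right within a row: each cell's successors are then already labelled.
      b=0  b=1  b=2  b=3  b=4  b=5  b=6  b=7  b=8  b=9
a=0:    L    W    L    W    L    W    L    W    L    W
a=1:    W    L    W    L    W    L    W    L    W    L
a=2:    W    W    W    W    W    W    W    W    W    W
a=3:    L    W    L    W    L    W    L    W    L    W
a=4:    W    L    W    L    W    L    W    L    W    L
a=5:    W    W    W    W    W    W    W    W    W    W
a=6:    L    W    L    W    L    W    L    W    L    W
a=7:    W    L    W    L    W    L    W    L    W    L
a=8:    W    W    W    W    W    W    W    W    W    W
Cells with no legal move (terminal, hence L): (0,0).
The remaining L cells, each justified by listing all of its moves:
(0,2): L (sole option (0,1)(W) is W)
(0,4): L (options (0,3)(W), (0,1)(W) are all W)
(0,6): L (options (0,5)(W), (0,3)(W), (0,1)(W) are all W)
(0,8): L (options (0,7)(W), (0,5)(W), (0,3)(W) are all W)
(1,1): L (options (0,1)(W), (1,0)(W) are all W)
(1,3): L (options (0,3)(W), (1,2)(W), (1,0)(W) are all W)
(1,5): L (options (0,5)(W), (1,4)(W), (1,2)(W), (1,0)(W) are all W)
(1,7): L (options (0,7)(W), (1,6)(W), (1,4)(W), (1,2)(W) are all W)
(1,9): L (options (0,9)(W), (1,8)(W), (1,6)(W), (1,4)(W) are all W)
(3,0): L (options (2,0)(W), (1,0)(W) are all W)
(3,2): L (options (2,2)(W), (1,2)(W), (3,1)(W) are all W)
(3,4): L (options (2,4)(W), (1,4)(W), (3,3)(W), (3,1)(W) are all W)
(3,6): L (options (2,6)(W), (1,6)(W), (3,5)(W), (3,3)(W), (3,1)(W) are all W)
(3,8): L (options (2,8)(W), (1,8)(W), (3,7)(W), (3,5)(W), (3,3)(W) are all W)
(4,1): L (options (3,1)(W), (2,1)(W), (0,1)(W), (4,0)(W) are all W)
(4,3): L (options (3,3)(W), (2,3)(W), (0,3)(W), (4,2)(W), (4,0)(W) are all W)
(4,5): L (options (3,5)(W), (2,5)(W), (0,5)(W), (4,4)(W), (4,2)(W), (4,0)(W) are all W)
(4,7): L (options (3,7)(W), (2,7)(W), (0,7)(W), (4,6)(W), (4,4)(W), (4,2)(W) are all W)
(4,9): L (options (3,9)(W), (2,9)(W), (0,9)(W), (4,8)(W), (4,6)(W), (4,4)(W) are all W)
(6,0): L (options (5,0)(W), (4,0)(W), (2,0)(W) are all W)
(6,2): L (options (5,2)(W), (4,2)(W), (2,2)(W), (6,1)(W) are all W)
(6,4): L (options (5,4)(W), (4,4)(W), (2,4)(W), (6,3)(W), (6,1)(W) are all W)
(6,6): L (options (5,6)(W), (4,6)(W), (2,6)(W), (6,5)(W), (6,3)(W), (6,1)(W) are all W)
(6,8): L (options (5,8)(W), (4,8)(W), (2,8)(W), (6,7)(W), (6,5)(W), (6,3)(W) are all W)
(7,1): L (options (6,1)(W), (5,1)(W), (3,1)(W), (7,0)(W) are all W)
(7,3): L (options (6,3)(W), (5,3)(W), (3,3)(W), (7,2)(W), (7,0)(W) are all W)
(7,5): L (options (6,5)(W), (5,5)(W), (3,5)(W), (7,4)(W), (7,2)(W), (7,0)(W) are all W)
(7,7): L (options (6,7)(W), (5,7)(W), (3,7)(W), (7,6)(W), (7,4)(W), (7,2)(W) are all W)
(7,9): L (options (6,9)(W), (5,9)(W), (3,9)(W), (7,8)(W), (7,6)(W), (7,4)(W) are all W)
Every other cell has at least one move into one of the L cells above, so it is W.
L cells per row: a=0: 5, a=1: 5, a=2: 0, a=3: 5, a=4: 5, a=5: 0, a=6: 5, a=7: 5, a=8: 0; total 30.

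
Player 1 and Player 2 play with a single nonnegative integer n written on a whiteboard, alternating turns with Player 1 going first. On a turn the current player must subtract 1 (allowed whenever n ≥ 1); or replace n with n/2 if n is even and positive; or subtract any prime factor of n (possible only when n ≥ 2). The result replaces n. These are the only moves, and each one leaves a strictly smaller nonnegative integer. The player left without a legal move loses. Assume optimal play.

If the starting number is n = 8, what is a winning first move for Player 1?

Compute win/loss labels from the base case upward. A position with no move is L. Any other position is W if it can reach an L in one move, else L.
n=0: no move → L
n=1: can move to 0, which is L ⇒ W
n=2: can move to 0, which is L ⇒ W
n=3: can move to 0, which is L ⇒ W
n=4: moves to 2(W), 3(W); every one is W ⇒ L
n=5: can move to 0, which is L ⇒ W
n=6: can move to 4, which is L ⇒ W
n=7: can move to 0, which is L ⇒ W
n=8: can move to 4, which is L ⇒ W
From 8, the L positions reachable in one move are: 4.

Move to 4.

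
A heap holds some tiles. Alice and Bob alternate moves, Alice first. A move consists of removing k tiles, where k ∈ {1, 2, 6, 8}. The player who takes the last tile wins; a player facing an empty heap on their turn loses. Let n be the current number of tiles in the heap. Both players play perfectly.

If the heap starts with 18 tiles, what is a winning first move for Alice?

Remove 1, leaving 17.

Compute win/loss labels from the base case upward. A position with no move is L. Any other position is W if it can reach an L in one move, else L.
n=0: no move → L
n=1: W (go to 0, an L position)
n=2: W (go to 0, an L position)
n=3: L (options 2(W), 1(W) are all W)
n=4: W (go to 3, an L position)
n=5: W (go to 3, an L position)
n=6: W (go to 0, an L position)
n=7: L (options 6(W), 5(W), 1(W) are all W)
n=8: W (go to 7, an L position)
n=9: W (go to 7, an L position)
n=10: L (options 9(W), 8(W), 4(W), 2(W) are all W)
n=11: W (go to 10, an L position)
n=12: W (go to 10, an L position)
n=13: W (go to 7, an L position)
n=14: L (options 13(W), 12(W), 8(W), 6(W) are all W)
n=15: W (go to 14, an L position)
n=16: W (go to 14, an L position)
n=17: L (options 16(W), 15(W), 11(W), 9(W) are all W)
n=18: W (go to 17, an L position)
From 18, the L positions reachable in one move are: 17, 10. Any move reaching one of these is winning.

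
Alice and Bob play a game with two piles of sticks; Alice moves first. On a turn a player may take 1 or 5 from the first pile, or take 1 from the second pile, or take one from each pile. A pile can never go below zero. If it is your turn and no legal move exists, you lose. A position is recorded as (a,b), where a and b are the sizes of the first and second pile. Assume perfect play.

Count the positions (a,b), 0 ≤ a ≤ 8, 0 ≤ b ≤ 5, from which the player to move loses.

Work bottom-up. With no move the player to move loses. Otherwise the position is W if at least one move leads to an L position for the opponent, and L if every move leads to a W.
Every move lowers a or b (never raises either), so fill the grid row by row in increasing a, and left to right within a row: each cell's successors are then already labelled.
      b=0  b=1  b=2  b=3  b=4  b=5
a=0:    L    W    L    W    L    W
a=1:    W    W    W    W    W    W
a=2:    L    W    L    W    L    W
a=3:    W    W    W    W    W    W
a=4:    L    W    L    W    L    W
a=5:    W    W    W    W    W    W
a=6:    L    W    L    W    L    W
a=7:    W    W    W    W    W    W
a=8:    L    W    L    W    L    W
Cells with no legal move (terminal, hence L): (0,0).
The remaining L cells, each justified by listing all of its moves:
(0,2): →(0,1)(W) only, which is W, so L
(0,4): →(0,3)(W) only, which is W, so L
(2,0): →(1,0)(W) only, which is W, so L
(2,2): →(1,2)(W), (2,1)(W), (1,1)(W) — all W, so L
(2,4): →(1,4)(W), (2,3)(W), (1,3)(W) — all W, so L
(4,0): →(3,0)(W) only, which is W, so L
(4,2): →(3,2)(W), (4,1)(W), (3,1)(W) — all W, so L
(4,4): →(3,4)(W), (4,3)(W), (3,3)(W) — all W, so L
(6,0): →(5,0)(W), (1,0)(W) — all W, so L
(6,2): →(5,2)(W), (1,2)(W), (6,1)(W), (5,1)(W) — all W, so L
(6,4): →(5,4)(W), (1,4)(W), (6,3)(W), (5,3)(W) — all W, so L
(8,0): →(7,0)(W), (3,0)(W) — all W, so L
(8,2): →(7,2)(W), (3,2)(W), (8,1)(W), (7,1)(W) — all W, so L
(8,4): →(7,4)(W), (3,4)(W), (8,3)(W), (7,3)(W) — all W, so L
Every other cell has at least one move into one of the L cells above, so it is W.
L cells per row: a=0: 3, a=1: 0, a=2: 3, a=3: 0, a=4: 3, a=5: 0, a=6: 3, a=7: 0, a=8: 3; total 15.

15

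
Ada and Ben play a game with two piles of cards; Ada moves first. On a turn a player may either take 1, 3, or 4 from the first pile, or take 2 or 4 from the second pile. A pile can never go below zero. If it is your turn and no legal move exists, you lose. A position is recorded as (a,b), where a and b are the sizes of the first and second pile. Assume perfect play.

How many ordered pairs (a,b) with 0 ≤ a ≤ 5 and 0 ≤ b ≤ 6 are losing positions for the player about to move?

12

Positions with no move are L. A position that does have a move is losing for the player to move precisely when every available move leads to a winning position for the opponent. Fill in the labels:
Every move lowers a or b (never raises either), so fill the grid row by row in increasing a, and left to right within a row: each cell's successors are then already labelled.
      b=0  b=1  b=2  b=3  b=4  b=5  b=6
a=0:    L    L    W    W    W    W    L
a=1:    W    W    L    L    W    W    W
a=2:    L    L    W    W    W    W    L
a=3:    W    W    L    L    W    W    W
a=4:    W    W    W    W    L    L    W
a=5:    W    W    W    W    W    W    W
Cells with no legal move (terminal, hence L): (0,0), (0,1).
The remaining L cells, each justified by listing all of its moves:
(0,6): only reaches (0,4)(W), (0,2)(W), all W → L
(1,2): only reaches (0,2)(W), (1,0)(W), all W → L
(1,3): only reaches (0,3)(W), (1,1)(W), all W → L
(2,0): only reaches (1,0)(W), which is W → L
(2,1): only reaches (1,1)(W), which is W → L
(2,6): only reaches (1,6)(W), (2,4)(W), (2,2)(W), all W → L
(3,2): only reaches (2,2)(W), (0,2)(W), (3,0)(W), all W → L
(3,3): only reaches (2,3)(W), (0,3)(W), (3,1)(W), all W → L
(4,4): only reaches (3,4)(W), (1,4)(W), (0,4)(W), (4,2)(W), (4,0)(W), all W → L
(4,5): only reaches (3,5)(W), (1,5)(W), (0,5)(W), (4,3)(W), (4,1)(W), all W → L
Every other cell has at least one move into one of the L cells above, so it is W.
L cells per row: a=0: 3, a=1: 2, a=2: 3, a=3: 2, a=4: 2, a=5: 0; total 12.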